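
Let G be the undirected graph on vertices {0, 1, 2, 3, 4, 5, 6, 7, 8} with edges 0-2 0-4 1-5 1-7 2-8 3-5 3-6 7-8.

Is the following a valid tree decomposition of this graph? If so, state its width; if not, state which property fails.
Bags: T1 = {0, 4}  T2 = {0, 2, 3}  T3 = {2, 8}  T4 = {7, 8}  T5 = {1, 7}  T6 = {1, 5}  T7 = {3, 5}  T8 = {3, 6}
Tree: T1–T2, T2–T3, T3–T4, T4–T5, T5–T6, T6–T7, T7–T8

A tree decomposition must satisfy three properties: every vertex lies in some bag; for every edge, both endpoints lie together in some bag; and for every vertex, the bags containing it form a connected subtree. Here bags containing vertex 3 are not connected in the tree, so the decomposition is invalid.

No — bags containing vertex 3 are not connected in the tree.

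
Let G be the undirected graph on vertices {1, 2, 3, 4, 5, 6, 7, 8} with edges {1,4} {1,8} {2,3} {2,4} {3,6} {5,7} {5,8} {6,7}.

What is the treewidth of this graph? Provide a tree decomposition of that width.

Treewidth 2.
One such decomposition:
Bags: B1 = {1, 4, 8}  B2 = {2, 4, 8}  B3 = {2, 3, 8}  B4 = {3, 6, 8}  B5 = {6, 7, 8}  B6 = {5, 7, 8}
Tree: B1–B2, B2–B3, B3–B4, B4–B5, B5–B6

Every bag has size at most 3, so the width is 3 − 1 = 2 and tw(G) ≤ 2. Since 8–1–4–2–3–6–7–5–8 is a cycle in G, G is not acyclic. Forests are exactly the graphs of treewidth ≤ 1, so tw(G) ≥ 2. Therefore the treewidth is 2.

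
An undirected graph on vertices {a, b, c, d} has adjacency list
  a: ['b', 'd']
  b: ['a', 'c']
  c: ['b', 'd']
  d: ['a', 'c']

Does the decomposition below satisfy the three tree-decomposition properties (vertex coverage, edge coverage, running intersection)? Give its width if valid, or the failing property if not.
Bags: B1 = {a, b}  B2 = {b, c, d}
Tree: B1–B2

A tree decomposition must satisfy three properties: every vertex lies in some bag; for every edge, both endpoints lie together in some bag; and for every vertex, the bags containing it form a connected subtree. Here edge (d,a) lies in no bag, so the decomposition is invalid.

No — edge (d,a) lies in no bag.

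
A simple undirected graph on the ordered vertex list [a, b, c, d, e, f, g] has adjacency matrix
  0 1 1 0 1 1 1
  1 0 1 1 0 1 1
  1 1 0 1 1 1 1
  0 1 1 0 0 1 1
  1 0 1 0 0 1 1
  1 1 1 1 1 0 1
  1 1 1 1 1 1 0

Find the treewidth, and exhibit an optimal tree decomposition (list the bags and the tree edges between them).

Treewidth 4.
Bags: B1 = {b, c, d, f, g}  B2 = {a, b, c, f, g}  B3 = {a, c, e, f, g}
Tree: B1–B2, B2–B3

Each bag holds 5 vertices, so the decomposition has width 4, which upper-bounds the treewidth. Conversely, {b, c, d, f, g} is a clique of size 5, and the vertices of any clique must share a bag in every tree decomposition; so some bag has ≥ 5 vertices and tw(G) ≥ 4. The upper and lower bounds meet at 4, so that is the treewidth.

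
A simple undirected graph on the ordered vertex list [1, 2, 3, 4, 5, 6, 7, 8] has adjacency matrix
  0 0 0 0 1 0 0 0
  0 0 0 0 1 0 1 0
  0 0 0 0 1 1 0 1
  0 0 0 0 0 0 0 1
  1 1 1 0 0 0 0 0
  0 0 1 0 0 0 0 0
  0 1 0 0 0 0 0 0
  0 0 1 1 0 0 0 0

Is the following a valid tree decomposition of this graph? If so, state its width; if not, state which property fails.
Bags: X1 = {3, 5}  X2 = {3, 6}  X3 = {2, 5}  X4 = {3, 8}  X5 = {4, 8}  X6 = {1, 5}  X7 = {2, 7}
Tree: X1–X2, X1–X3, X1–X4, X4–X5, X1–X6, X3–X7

Yes; width 1.

Checking the three conditions: (i) the bags cover all of {1, 2, 3, 4, 5, 6, 7, 8}; (ii) for each edge, some bag contains both endpoints; (iii) the bags containing any fixed vertex form a subtree. All hold, so the decomposition is valid with width 2 − 1 = 1.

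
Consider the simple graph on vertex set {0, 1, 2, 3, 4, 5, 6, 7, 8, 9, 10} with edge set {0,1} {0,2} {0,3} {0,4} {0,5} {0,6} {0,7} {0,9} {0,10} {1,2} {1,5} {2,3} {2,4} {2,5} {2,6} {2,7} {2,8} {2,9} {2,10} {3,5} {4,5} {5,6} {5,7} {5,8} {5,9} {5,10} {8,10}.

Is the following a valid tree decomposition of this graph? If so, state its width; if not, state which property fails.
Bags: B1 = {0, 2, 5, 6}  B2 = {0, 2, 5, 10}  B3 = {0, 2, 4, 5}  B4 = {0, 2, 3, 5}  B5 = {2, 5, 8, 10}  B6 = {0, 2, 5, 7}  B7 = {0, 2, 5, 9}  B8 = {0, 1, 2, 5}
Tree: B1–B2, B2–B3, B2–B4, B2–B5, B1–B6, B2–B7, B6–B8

Checking the three conditions: (i) the bags cover all of {0, 1, 2, 3, 4, 5, 6, 7, 8, 9, 10}; (ii) for each edge, some bag contains both endpoints; (iii) the bags containing any fixed vertex form a subtree. All hold, so the decomposition is valid with width 4 − 1 = 3.

Yes; width 3.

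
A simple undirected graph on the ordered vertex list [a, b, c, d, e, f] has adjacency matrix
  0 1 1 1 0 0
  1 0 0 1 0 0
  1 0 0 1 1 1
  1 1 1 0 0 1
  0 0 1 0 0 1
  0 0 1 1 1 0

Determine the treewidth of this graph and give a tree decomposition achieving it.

Each bag holds 3 vertices, so the decomposition has width 2, which upper-bounds the treewidth. For the lower bound, the 3 vertices {c, d, f} are pairwise adjacent, and any tree decomposition puts a clique entirely inside one bag — forcing width ≥ 2. Therefore the treewidth is 2.

Treewidth 2.
Bags: B1 = {a, c, d}  B2 = {c, d, f}  B3 = {a, b, d}  B4 = {c, e, f}
Tree: B1–B2, B1–B3, B2–B4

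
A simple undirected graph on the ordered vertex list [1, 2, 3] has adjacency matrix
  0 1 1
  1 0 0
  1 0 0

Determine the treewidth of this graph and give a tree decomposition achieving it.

Every bag has size at most 2, so the width is 2 − 1 = 1 and tw(G) ≤ 1. Since G has at least one edge (e.g. 1–3), it is not an edgeless graph, so tw(G) ≥ 1. Therefore the treewidth is 1.

Treewidth 1.
Bags: B1 = {1, 3}  B2 = {1, 2}
Tree: B1–B2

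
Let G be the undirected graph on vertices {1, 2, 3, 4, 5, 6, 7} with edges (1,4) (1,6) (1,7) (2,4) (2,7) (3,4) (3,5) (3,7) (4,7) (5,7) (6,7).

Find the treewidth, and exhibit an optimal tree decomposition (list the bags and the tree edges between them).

Every bag has size at most 3, so the width is 3 − 1 = 2 and tw(G) ≤ 2. For the lower bound, the 3 vertices {1, 4, 7} are pairwise adjacent, and any tree decomposition puts a clique entirely inside one bag — forcing width ≥ 2. Therefore the treewidth is 2.

Treewidth 2.
One such decomposition:
Bags: B1 = {2, 4, 7}  B2 = {3, 4, 7}  B3 = {1, 4, 7}  B4 = {1, 6, 7}  B5 = {3, 5, 7}
Tree: B1–B2, B2–B3, B3–B4, B2–B5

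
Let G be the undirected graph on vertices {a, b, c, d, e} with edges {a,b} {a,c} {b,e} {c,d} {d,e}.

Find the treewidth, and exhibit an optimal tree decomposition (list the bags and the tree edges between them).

Each bag holds 3 vertices, so the decomposition has width 2, which upper-bounds the treewidth. For the lower bound, G contains the cycle c–d–e–b–a–c, so G is not a forest; only forests have treewidth ≤ 1, hence tw(G) ≥ 2. The upper and lower bounds meet at 2, so that is the treewidth.

Treewidth 2.
One optimal decomposition is:
Bags: B1 = {c, d, e}  B2 = {b, c, e}  B3 = {a, b, c}
Tree: B1–B2, B2–B3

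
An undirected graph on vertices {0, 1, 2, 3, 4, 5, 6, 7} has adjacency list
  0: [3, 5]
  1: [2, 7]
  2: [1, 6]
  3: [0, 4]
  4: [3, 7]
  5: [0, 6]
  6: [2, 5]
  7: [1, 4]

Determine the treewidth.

2

A width-2 tree decomposition is:
Bags: B1 = {0, 3, 5}  B2 = {3, 5, 6}  B3 = {2, 3, 6}  B4 = {1, 2, 3}  B5 = {1, 3, 7}  B6 = {3, 4, 7}
Tree: B1–B2, B2–B3, B3–B4, B4–B5, B5–B6
The largest bag has 3 vertices, giving width 2; this decomposition certifies tw(G) ≤ 2. Since 3–0–5–6–2–1–7–4–3 is a cycle in G, G is not acyclic. Forests are exactly the graphs of treewidth ≤ 1, so tw(G) ≥ 2. Combining the bounds, tw(G) = 2.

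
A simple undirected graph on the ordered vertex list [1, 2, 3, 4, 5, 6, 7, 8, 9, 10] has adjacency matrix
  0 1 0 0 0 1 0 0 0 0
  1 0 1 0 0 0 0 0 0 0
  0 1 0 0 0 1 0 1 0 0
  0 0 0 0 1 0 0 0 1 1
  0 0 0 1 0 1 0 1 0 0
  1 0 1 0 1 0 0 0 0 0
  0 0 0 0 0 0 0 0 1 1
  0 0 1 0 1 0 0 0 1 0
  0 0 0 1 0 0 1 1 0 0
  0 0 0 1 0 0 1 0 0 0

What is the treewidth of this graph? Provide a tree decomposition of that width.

Treewidth 2.
Bags: B1 = {1, 2, 6}  B2 = {2, 3, 6}  B3 = {3, 5, 6}  B4 = {3, 5, 8}  B5 = {4, 5, 8}  B6 = {4, 8, 9}  B7 = {4, 9, 10}  B8 = {7, 9, 10}
Tree: B1–B2, B2–B3, B3–B4, B4–B5, B5–B6, B6–B7, B7–B8

Each bag holds 3 vertices, so the decomposition has width 2, which upper-bounds the treewidth. For the lower bound, G contains the cycle 1–2–3–6–1, so G is not a forest; only forests have treewidth ≤ 1, hence tw(G) ≥ 2. Therefore the treewidth is 2.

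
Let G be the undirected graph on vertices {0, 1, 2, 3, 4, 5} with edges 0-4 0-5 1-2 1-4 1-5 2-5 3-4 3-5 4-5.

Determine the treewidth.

A width-2 tree decomposition is:
Bags: B1 = {1, 2, 5}  B2 = {1, 4, 5}  B3 = {3, 4, 5}  B4 = {0, 4, 5}
Tree: B1–B2, B2–B3, B2–B4
The largest bag has 3 vertices, giving width 2; this decomposition certifies tw(G) ≤ 2. For the lower bound, the 3 vertices {1, 2, 5} are pairwise adjacent, and any tree decomposition puts a clique entirely inside one bag — forcing width ≥ 2. The upper and lower bounds meet at 2, so that is the treewidth.

2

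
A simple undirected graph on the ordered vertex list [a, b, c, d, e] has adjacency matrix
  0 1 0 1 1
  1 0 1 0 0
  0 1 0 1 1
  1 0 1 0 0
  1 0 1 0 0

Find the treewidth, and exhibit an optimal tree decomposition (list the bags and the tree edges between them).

Every bag has size at most 3, so the width is 3 − 1 = 2 and tw(G) ≤ 2. The edges a–d–c–e–a form a cycle, so G is not a tree and its treewidth is at least 2. Combining the bounds, tw(G) = 2.

Treewidth 2.
One optimal decomposition is:
Bags: B1 = {a, c, d}  B2 = {a, c, e}  B3 = {a, b, c}
Tree: B1–B2, B2–B3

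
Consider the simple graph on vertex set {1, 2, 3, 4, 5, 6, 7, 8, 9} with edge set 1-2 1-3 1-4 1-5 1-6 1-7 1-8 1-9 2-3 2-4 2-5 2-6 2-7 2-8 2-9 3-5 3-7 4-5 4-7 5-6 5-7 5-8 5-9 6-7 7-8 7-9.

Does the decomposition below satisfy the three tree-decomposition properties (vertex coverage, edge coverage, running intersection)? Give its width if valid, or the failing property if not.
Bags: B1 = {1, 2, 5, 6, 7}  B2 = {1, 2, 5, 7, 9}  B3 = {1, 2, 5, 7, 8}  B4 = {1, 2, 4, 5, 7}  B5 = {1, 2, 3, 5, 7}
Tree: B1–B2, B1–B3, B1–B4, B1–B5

Vertex coverage: the bags together contain {1, 2, 3, 4, 5, 6, 7, 8, 9}, the full vertex set. Edge coverage: each edge of G has both endpoints in at least one bag. Running intersection: for every vertex, the bags containing it form a connected subtree. All three properties hold, so this is a valid tree decomposition of width max|bag| − 1 = 4, and hence tw(G) ≤ 4.

Yes; width 4.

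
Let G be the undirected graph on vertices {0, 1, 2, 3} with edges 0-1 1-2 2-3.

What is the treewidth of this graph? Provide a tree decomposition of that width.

Treewidth 1.
One optimal decomposition is:
Bags: B1 = {0, 1}  B2 = {1, 2}  B3 = {2, 3}
Tree: B1–B2, B2–B3

Each bag holds 2 vertices, so the decomposition has width 1, which upper-bounds the treewidth. G has an edge, so its treewidth is at least 1. The upper and lower bounds meet at 1, so that is the treewidth.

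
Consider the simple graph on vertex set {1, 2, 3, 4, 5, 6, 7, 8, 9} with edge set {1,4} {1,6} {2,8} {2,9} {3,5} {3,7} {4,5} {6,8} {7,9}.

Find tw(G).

2

A width-2 tree decomposition is:
Bags: B1 = {2, 7, 9}  B2 = {2, 3, 7}  B3 = {2, 3, 5}  B4 = {2, 4, 5}  B5 = {1, 2, 4}  B6 = {1, 2, 6}  B7 = {2, 6, 8}
Tree: B1–B2, B2–B3, B3–B4, B4–B5, B5–B6, B6–B7
Every bag has size at most 3, so the width is 3 − 1 = 2 and tw(G) ≤ 2. The edges 2–9–7–3–5–4–1–6–8–2 form a cycle, so G is not a tree and its treewidth is at least 2. Combining the bounds, tw(G) = 2.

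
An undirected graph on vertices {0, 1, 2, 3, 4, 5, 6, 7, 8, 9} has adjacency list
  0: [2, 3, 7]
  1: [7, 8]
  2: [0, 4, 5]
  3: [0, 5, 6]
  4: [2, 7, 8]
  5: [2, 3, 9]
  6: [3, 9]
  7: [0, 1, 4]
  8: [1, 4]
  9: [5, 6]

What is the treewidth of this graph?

2

A width-2 tree decomposition is:
Bags: B1 = {5, 6, 9}  B2 = {3, 5, 6}  B3 = {2, 3, 5}  B4 = {0, 2, 3}  B5 = {0, 2, 4}  B6 = {0, 4, 7}  B7 = {4, 7, 8}  B8 = {1, 7, 8}
Tree: B1–B2, B2–B3, B3–B4, B4–B5, B5–B6, B6–B7, B7–B8
Every bag has size at most 3, so the width is 3 − 1 = 2 and tw(G) ≤ 2. The edges 9–6–3–5–9 form a cycle, so G is not a tree and its treewidth is at least 2. Therefore the treewidth is 2.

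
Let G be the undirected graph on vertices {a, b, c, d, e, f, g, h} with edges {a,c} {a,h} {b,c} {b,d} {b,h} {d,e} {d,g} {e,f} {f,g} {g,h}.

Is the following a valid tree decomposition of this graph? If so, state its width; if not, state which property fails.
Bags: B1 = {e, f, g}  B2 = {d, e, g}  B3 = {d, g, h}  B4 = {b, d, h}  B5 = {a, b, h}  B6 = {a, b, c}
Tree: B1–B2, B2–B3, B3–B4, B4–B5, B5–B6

Yes; width 2.

Every vertex of G appears in some bag (union = {a, b, c, d, e, f, g, h}); every edge is covered by a bag; and for each vertex v the set of bags containing v is connected in the bag tree. The decomposition is therefore valid. The largest bag has 3 vertices, so the width is 2.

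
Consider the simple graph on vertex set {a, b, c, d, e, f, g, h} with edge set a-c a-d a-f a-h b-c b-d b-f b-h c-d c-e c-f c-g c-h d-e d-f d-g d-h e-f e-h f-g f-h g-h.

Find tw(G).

A width-4 tree decomposition is:
Bags: B1 = {b, c, d, f, h}  B2 = {c, d, e, f, h}  B3 = {c, d, f, g, h}  B4 = {a, c, d, f, h}
Tree: B1–B2, B2–B3, B1–B4
Each bag holds 5 vertices, so the decomposition has width 4, which upper-bounds the treewidth. On the other hand G contains the 5-clique {c, d, f, g, h}. A clique must lie in a single bag of any decomposition, so no decomposition can have width below 4. The upper and lower bounds meet at 4, so that is the treewidth.

4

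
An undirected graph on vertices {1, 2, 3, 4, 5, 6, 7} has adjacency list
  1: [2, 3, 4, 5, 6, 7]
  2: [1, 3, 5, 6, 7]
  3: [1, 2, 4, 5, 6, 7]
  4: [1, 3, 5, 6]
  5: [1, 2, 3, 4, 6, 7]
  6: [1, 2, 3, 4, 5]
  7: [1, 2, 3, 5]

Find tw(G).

4

A width-4 tree decomposition is:
Bags: B1 = {1, 3, 4, 5, 6}  B2 = {1, 2, 3, 5, 6}  B3 = {1, 2, 3, 5, 7}
Tree: B1–B2, B2–B3
The largest bag has 5 vertices, giving width 4; this decomposition certifies tw(G) ≤ 4. For the lower bound, the 5 vertices {1, 2, 3, 5, 6} are pairwise adjacent, and any tree decomposition puts a clique entirely inside one bag — forcing width ≥ 4. Hence tw(G) = 4 exactly.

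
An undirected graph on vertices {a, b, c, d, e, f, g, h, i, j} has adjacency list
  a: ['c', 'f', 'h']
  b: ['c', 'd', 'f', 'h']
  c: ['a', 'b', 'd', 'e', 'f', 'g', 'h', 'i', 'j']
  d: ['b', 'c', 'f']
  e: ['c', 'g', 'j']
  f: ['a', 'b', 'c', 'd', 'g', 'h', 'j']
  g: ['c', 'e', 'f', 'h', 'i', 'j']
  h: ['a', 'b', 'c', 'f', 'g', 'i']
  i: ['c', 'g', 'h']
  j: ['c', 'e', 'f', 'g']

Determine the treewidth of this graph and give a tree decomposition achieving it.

Every bag has size at most 4, so the width is 4 − 1 = 3 and tw(G) ≤ 3. For the lower bound, the 4 vertices {c, e, g, j} are pairwise adjacent, and any tree decomposition puts a clique entirely inside one bag — forcing width ≥ 3. Therefore the treewidth is 3.

Treewidth 3.
Bags: B1 = {c, f, g, h}  B2 = {c, g, h, i}  B3 = {b, c, f, h}  B4 = {c, f, g, j}  B5 = {c, e, g, j}  B6 = {a, c, f, h}  B7 = {b, c, d, f}
Tree: B1–B2, B1–B3, B1–B4, B4–B5, B1–B6, B3–B7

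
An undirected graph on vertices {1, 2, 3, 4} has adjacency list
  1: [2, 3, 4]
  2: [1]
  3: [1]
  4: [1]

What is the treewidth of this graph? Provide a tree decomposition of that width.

Each bag holds 2 vertices, so the decomposition has width 1, which upper-bounds the treewidth. Any graph with an edge has treewidth ≥ 1, and G has the edge 1–3. Hence tw(G) = 1 exactly.

Treewidth 1.
One optimal decomposition is:
Bags: B1 = {1, 3}  B2 = {1, 2}  B3 = {1, 4}
Tree: B1–B2, B2–B3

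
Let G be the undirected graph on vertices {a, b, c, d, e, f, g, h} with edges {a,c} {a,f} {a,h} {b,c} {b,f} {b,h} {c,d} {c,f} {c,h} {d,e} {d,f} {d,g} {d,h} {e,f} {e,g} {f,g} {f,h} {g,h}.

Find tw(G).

A width-3 tree decomposition is:
Bags: B1 = {c, d, f, h}  B2 = {a, c, f, h}  B3 = {d, f, g, h}  B4 = {b, c, f, h}  B5 = {d, e, f, g}
Tree: B1–B2, B1–B3, B1–B4, B3–B5
The largest bag has 4 vertices, giving width 3; this decomposition certifies tw(G) ≤ 3. On the other hand G contains the 4-clique {d, e, f, g}. A clique must lie in a single bag of any decomposition, so no decomposition can have width below 3. The upper and lower bounds meet at 3, so that is the treewidth.

3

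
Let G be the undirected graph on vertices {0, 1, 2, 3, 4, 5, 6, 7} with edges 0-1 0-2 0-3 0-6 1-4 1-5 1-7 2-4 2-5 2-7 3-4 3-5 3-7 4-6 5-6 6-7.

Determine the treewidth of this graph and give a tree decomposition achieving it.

Treewidth 4.
One optimal decomposition is:
Bags: B1 = {1, 2, 3, 6, 7}  B2 = {0, 1, 2, 3, 6}  B3 = {1, 2, 3, 5, 6}  B4 = {1, 2, 3, 4, 6}
Tree: B1–B2, B2–B3, B3–B4

Each bag holds 5 vertices, so the decomposition has width 4, which upper-bounds the treewidth. For the lower bound: the 5 vertex sets {2,7}, {0,3}, {5,6}, {1}, {4} are disjoint, each induces a connected subgraph, and every pair is joined by at least one edge of G. Contracting each set to a single vertex therefore yields K_{5} as a minor, and since treewidth is minor-monotone, tw(G) ≥ tw(K_{5}) = 4. The upper and lower bounds meet at 4, so that is the treewidth.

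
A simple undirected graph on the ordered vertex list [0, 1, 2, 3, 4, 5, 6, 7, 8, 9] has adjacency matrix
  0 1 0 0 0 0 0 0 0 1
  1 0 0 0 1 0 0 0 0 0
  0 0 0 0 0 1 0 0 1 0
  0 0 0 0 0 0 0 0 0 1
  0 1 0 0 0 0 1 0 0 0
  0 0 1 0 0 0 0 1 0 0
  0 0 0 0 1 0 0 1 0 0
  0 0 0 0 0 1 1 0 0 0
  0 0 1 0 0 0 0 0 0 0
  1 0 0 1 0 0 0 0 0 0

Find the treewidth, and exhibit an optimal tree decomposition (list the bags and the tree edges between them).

Every bag has size at most 2, so the width is 2 − 1 = 1 and tw(G) ≤ 1. Since G has at least one edge (e.g. 3–9), it is not an edgeless graph, so tw(G) ≥ 1. Combining the bounds, tw(G) = 1.

Treewidth 1.
One such decomposition:
Bags: B1 = {3, 9}  B2 = {0, 9}  B3 = {0, 1}  B4 = {1, 4}  B5 = {4, 6}  B6 = {6, 7}  B7 = {5, 7}  B8 = {2, 5}  B9 = {2, 8}
Tree: B1–B2, B2–B3, B3–B4, B4–B5, B5–B6, B6–B7, B7–B8, B8–B9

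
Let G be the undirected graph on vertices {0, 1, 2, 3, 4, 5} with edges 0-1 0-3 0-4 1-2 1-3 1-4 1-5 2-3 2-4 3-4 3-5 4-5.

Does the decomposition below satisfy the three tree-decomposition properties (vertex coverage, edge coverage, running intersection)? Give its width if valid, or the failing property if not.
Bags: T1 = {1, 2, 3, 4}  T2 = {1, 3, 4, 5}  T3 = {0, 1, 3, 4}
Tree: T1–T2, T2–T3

Every vertex of G appears in some bag (union = {0, 1, 2, 3, 4, 5}); every edge is covered by a bag; and for each vertex v the set of bags containing v is connected in the bag tree. The decomposition is therefore valid. The largest bag has 4 vertices, so the width is 3.

Yes; width 3.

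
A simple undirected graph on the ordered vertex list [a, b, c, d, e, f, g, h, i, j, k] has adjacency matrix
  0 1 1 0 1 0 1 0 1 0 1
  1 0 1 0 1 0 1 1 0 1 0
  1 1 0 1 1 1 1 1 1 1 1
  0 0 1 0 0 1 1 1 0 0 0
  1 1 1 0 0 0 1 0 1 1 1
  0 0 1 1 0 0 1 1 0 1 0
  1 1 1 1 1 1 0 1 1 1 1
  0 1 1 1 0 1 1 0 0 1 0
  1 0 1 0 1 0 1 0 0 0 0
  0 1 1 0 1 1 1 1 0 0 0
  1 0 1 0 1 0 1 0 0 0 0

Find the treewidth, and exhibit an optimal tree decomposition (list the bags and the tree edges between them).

The largest bag has 5 vertices, giving width 4; this decomposition certifies tw(G) ≤ 4. On the other hand G contains the 5-clique {c, d, f, g, h}. A clique must lie in a single bag of any decomposition, so no decomposition can have width below 4. The upper and lower bounds meet at 4, so that is the treewidth.

Treewidth 4.
Bags: B1 = {b, c, e, g, j}  B2 = {b, c, g, h, j}  B3 = {a, b, c, e, g}  B4 = {a, c, e, g, k}  B5 = {a, c, e, g, i}  B6 = {c, f, g, h, j}  B7 = {c, d, f, g, h}
Tree: B1–B2, B1–B3, B3–B4, B4–B5, B2–B6, B6–B7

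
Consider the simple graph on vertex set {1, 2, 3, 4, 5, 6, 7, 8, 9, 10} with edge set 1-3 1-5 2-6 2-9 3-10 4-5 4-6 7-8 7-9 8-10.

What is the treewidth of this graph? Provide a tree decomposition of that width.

Treewidth 2.
One optimal decomposition is:
Bags: B1 = {3, 8, 10}  B2 = {3, 7, 8}  B3 = {3, 7, 9}  B4 = {2, 3, 9}  B5 = {2, 3, 6}  B6 = {3, 4, 6}  B7 = {3, 4, 5}  B8 = {1, 3, 5}
Tree: B1–B2, B2–B3, B3–B4, B4–B5, B5–B6, B6–B7, B7–B8

Every bag has size at most 3, so the width is 3 − 1 = 2 and tw(G) ≤ 2. The edges 3–10–8–7–9–2–6–4–5–1–3 form a cycle, so G is not a tree and its treewidth is at least 2. Therefore the treewidth is 2.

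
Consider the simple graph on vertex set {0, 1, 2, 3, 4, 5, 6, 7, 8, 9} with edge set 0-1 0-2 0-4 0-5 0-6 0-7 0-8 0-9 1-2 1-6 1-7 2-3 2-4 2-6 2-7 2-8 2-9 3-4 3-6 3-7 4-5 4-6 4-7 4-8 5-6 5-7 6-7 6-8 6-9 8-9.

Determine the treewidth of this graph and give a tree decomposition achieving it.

Treewidth 4.
Bags: B1 = {0, 2, 4, 6, 7}  B2 = {0, 2, 4, 6, 8}  B3 = {0, 4, 5, 6, 7}  B4 = {0, 1, 2, 6, 7}  B5 = {2, 3, 4, 6, 7}  B6 = {0, 2, 6, 8, 9}
Tree: B1–B2, B1–B3, B1–B4, B1–B5, B2–B6

The largest bag has 5 vertices, giving width 4; this decomposition certifies tw(G) ≤ 4. On the other hand G contains the 5-clique {0, 1, 2, 6, 7}. A clique must lie in a single bag of any decomposition, so no decomposition can have width below 4. The upper and lower bounds meet at 4, so that is the treewidth.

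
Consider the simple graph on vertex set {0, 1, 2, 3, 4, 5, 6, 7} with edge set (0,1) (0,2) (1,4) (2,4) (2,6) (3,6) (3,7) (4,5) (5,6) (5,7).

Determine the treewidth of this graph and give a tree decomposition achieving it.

The largest bag has 3 vertices, giving width 2; this decomposition certifies tw(G) ≤ 2. Since 3–7–5–6–3 is a cycle in G, G is not acyclic. Forests are exactly the graphs of treewidth ≤ 1, so tw(G) ≥ 2. Hence tw(G) = 2 exactly.

Treewidth 2.
One such decomposition:
Bags: B1 = {3, 6, 7}  B2 = {5, 6, 7}  B3 = {2, 5, 6}  B4 = {2, 4, 5}  B5 = {0, 2, 4}  B6 = {0, 1, 4}
Tree: B1–B2, B2–B3, B3–B4, B4–B5, B5–B6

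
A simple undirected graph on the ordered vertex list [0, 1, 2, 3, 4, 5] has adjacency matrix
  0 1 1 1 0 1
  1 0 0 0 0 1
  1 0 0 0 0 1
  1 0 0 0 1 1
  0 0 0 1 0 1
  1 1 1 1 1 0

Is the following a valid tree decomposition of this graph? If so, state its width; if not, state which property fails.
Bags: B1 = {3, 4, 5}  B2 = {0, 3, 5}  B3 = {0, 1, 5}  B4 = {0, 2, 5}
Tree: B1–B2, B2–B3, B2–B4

Vertex coverage: the bags together contain {0, 1, 2, 3, 4, 5}, the full vertex set. Edge coverage: each edge of G has both endpoints in at least one bag. Running intersection: for every vertex, the bags containing it form a connected subtree. All three properties hold, so this is a valid tree decomposition of width max|bag| − 1 = 2, and hence tw(G) ≤ 2.

Yes; width 2.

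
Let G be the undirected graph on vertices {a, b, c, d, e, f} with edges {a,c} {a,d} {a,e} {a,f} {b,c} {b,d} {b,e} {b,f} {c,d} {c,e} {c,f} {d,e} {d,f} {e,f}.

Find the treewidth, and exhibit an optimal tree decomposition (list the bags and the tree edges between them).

Each bag holds 5 vertices, so the decomposition has width 4, which upper-bounds the treewidth. For the lower bound, the 5 vertices {a, c, d, e, f} are pairwise adjacent, and any tree decomposition puts a clique entirely inside one bag — forcing width ≥ 4. Hence tw(G) = 4 exactly.

Treewidth 4.
Bags: B1 = {a, c, d, e, f}  B2 = {b, c, d, e, f}
Tree: B1–B2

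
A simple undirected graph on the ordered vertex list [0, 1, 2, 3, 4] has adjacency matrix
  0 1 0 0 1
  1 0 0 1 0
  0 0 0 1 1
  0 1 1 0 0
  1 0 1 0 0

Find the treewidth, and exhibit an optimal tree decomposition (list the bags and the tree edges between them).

Treewidth 2.
One such decomposition:
Bags: B1 = {0, 1, 3}  B2 = {0, 3, 4}  B3 = {2, 3, 4}
Tree: B1–B2, B2–B3

Every bag has size at most 3, so the width is 3 − 1 = 2 and tw(G) ≤ 2. For the lower bound, G contains the cycle 3–1–0–4–2–3, so G is not a forest; only forests have treewidth ≤ 1, hence tw(G) ≥ 2. Therefore the treewidth is 2.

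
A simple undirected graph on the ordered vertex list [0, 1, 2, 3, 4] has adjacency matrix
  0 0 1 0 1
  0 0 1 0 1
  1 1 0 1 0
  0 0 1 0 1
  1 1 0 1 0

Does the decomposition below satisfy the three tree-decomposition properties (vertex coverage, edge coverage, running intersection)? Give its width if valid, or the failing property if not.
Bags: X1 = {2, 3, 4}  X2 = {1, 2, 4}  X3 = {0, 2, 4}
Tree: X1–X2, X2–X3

Yes; width 2.

Vertex coverage: the bags together contain {0, 1, 2, 3, 4}, the full vertex set. Edge coverage: each edge of G has both endpoints in at least one bag. Running intersection: for every vertex, the bags containing it form a connected subtree. All three properties hold, so this is a valid tree decomposition of width max|bag| − 1 = 2, and hence tw(G) ≤ 2.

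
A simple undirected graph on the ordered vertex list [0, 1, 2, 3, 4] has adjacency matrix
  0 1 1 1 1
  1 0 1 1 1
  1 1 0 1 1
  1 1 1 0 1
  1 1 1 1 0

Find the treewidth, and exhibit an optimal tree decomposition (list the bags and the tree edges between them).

Treewidth 4.
One such decomposition:
Bags: B1 = {0, 1, 2, 3, 4}
Tree: (single bag)

A single bag containing all 5 vertices is trivially a valid decomposition of width 4. For the lower bound, the 5 vertices {0, 1, 2, 3, 4} are pairwise adjacent, and any tree decomposition puts a clique entirely inside one bag — forcing width ≥ 4. Therefore the treewidth is 4.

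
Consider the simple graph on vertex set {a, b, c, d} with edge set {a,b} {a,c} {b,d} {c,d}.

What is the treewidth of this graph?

A width-2 tree decomposition is:
Bags: B1 = {b, c, d}  B2 = {a, b, c}
Tree: B1–B2
Each bag holds 3 vertices, so the decomposition has width 2, which upper-bounds the treewidth. The edges b–d–c–a–b form a cycle, so G is not a tree and its treewidth is at least 2. Therefore the treewidth is 2.

2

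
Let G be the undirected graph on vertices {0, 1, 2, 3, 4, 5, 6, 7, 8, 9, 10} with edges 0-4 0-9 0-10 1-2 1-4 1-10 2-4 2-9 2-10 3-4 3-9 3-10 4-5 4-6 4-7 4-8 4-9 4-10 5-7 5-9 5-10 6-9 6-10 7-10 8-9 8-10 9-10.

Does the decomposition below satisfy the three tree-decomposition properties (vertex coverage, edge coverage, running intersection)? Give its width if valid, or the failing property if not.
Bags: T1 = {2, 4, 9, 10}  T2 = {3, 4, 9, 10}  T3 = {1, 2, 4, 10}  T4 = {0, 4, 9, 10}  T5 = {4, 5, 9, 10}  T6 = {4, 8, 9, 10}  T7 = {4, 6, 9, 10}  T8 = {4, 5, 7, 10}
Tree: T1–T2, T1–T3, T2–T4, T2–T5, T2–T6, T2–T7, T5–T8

Every vertex of G appears in some bag (union = {0, 1, 2, 3, 4, 5, 6, 7, 8, 9, 10}); every edge is covered by a bag; and for each vertex v the set of bags containing v is connected in the bag tree. The decomposition is therefore valid. The largest bag has 4 vertices, so the width is 3.

Yes; width 3.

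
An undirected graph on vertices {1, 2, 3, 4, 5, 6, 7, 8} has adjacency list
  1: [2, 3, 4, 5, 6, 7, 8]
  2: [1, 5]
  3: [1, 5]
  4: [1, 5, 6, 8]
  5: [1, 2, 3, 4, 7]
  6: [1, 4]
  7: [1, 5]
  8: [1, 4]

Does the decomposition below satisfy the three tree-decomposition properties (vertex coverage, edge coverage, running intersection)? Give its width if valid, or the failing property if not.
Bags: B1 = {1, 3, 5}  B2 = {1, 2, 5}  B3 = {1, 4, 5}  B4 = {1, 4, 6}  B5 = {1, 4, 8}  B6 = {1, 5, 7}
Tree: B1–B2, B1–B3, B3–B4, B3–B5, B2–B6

Yes; width 2.

Every vertex of G appears in some bag (union = {1, 2, 3, 4, 5, 6, 7, 8}); every edge is covered by a bag; and for each vertex v the set of bags containing v is connected in the bag tree. The decomposition is therefore valid. The largest bag has 3 vertices, so the width is 2.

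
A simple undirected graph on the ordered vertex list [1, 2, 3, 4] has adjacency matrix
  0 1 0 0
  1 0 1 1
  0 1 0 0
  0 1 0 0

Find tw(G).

1

A width-1 tree decomposition is:
Bags: B1 = {1, 2}  B2 = {2, 4}  B3 = {2, 3}
Tree: B1–B2, B1–B3
The largest bag has 2 vertices, giving width 1; this decomposition certifies tw(G) ≤ 1. Any graph with an edge has treewidth ≥ 1, and G has the edge 1–2. Combining the bounds, tw(G) = 1.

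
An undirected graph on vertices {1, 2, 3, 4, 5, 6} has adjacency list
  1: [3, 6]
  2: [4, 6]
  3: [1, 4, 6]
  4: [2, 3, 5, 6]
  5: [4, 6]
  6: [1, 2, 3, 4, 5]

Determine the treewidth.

2

A width-2 tree decomposition is:
Bags: B1 = {3, 4, 6}  B2 = {4, 5, 6}  B3 = {2, 4, 6}  B4 = {1, 3, 6}
Tree: B1–B2, B1–B3, B1–B4
Every bag has size at most 3, so the width is 3 − 1 = 2 and tw(G) ≤ 2. For the lower bound, the 3 vertices {1, 3, 6} are pairwise adjacent, and any tree decomposition puts a clique entirely inside one bag — forcing width ≥ 2. The upper and lower bounds meet at 2, so that is the treewidth.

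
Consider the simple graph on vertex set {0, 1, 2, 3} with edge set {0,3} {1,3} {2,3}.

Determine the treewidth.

1

A width-1 tree decomposition is:
Bags: B1 = {2, 3}  B2 = {0, 3}  B3 = {1, 3}
Tree: B1–B2, B1–B3
Each bag holds 2 vertices, so the decomposition has width 1, which upper-bounds the treewidth. Since G has at least one edge (e.g. 2–3), it is not an edgeless graph, so tw(G) ≥ 1. The upper and lower bounds meet at 1, so that is the treewidth.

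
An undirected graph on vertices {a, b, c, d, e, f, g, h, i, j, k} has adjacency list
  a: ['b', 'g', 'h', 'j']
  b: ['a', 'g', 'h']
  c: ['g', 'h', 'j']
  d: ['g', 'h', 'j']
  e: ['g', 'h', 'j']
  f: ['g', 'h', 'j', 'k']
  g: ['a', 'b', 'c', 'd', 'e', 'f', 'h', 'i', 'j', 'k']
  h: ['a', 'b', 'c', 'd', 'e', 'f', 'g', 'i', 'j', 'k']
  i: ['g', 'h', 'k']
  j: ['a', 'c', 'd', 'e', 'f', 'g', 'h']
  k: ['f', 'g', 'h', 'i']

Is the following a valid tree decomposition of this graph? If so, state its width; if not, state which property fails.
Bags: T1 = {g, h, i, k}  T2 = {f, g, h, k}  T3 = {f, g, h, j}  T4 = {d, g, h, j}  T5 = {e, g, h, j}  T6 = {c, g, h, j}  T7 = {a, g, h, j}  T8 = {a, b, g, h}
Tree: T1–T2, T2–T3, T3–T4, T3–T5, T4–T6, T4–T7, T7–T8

Vertex coverage: the bags together contain {a, b, c, d, e, f, g, h, i, j, k}, the full vertex set. Edge coverage: each edge of G has both endpoints in at least one bag. Running intersection: for every vertex, the bags containing it form a connected subtree. All three properties hold, so this is a valid tree decomposition of width max|bag| − 1 = 3, and hence tw(G) ≤ 3.

Yes; width 3.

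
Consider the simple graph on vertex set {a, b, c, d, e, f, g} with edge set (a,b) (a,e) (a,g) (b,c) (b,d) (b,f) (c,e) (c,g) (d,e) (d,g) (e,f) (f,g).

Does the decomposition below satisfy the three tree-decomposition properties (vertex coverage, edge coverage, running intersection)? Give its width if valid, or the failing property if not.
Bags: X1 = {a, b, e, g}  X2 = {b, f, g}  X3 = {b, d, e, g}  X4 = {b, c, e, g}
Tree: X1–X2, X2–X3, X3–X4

A tree decomposition must satisfy three properties: every vertex lies in some bag; for every edge, both endpoints lie together in some bag; and for every vertex, the bags containing it form a connected subtree. Here edge (e,f) lies in no bag, so the decomposition is invalid.

No — edge (e,f) lies in no bag.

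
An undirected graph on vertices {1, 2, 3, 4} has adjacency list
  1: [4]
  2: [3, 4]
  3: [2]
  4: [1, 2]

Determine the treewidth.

A width-1 tree decomposition is:
Bags: B1 = {1, 4}  B2 = {2, 4}  B3 = {2, 3}
Tree: B1–B2, B2–B3
Every bag has size at most 2, so the width is 2 − 1 = 1 and tw(G) ≤ 1. G has an edge, so its treewidth is at least 1. The upper and lower bounds meet at 1, so that is the treewidth.

1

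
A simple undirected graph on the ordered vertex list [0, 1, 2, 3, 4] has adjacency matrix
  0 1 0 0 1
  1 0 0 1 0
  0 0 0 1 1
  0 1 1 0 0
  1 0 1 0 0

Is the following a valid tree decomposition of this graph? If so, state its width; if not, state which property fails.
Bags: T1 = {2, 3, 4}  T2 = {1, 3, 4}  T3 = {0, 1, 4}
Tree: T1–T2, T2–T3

Yes; width 2.

Checking the three conditions: (i) the bags cover all of {0, 1, 2, 3, 4}; (ii) for each edge, some bag contains both endpoints; (iii) the bags containing any fixed vertex form a subtree. All hold, so the decomposition is valid with width 3 − 1 = 2.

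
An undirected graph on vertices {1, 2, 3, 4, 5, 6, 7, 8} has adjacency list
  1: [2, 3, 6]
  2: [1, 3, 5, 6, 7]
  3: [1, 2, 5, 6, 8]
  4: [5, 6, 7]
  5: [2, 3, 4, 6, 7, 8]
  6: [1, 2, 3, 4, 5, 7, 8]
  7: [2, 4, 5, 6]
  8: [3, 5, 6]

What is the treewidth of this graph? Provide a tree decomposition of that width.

Every bag has size at most 4, so the width is 4 − 1 = 3 and tw(G) ≤ 3. Conversely, {1, 2, 3, 6} is a clique of size 4, and the vertices of any clique must share a bag in every tree decomposition; so some bag has ≥ 4 vertices and tw(G) ≥ 3. Hence tw(G) = 3 exactly.

Treewidth 3.
Bags: B1 = {2, 3, 5, 6}  B2 = {2, 5, 6, 7}  B3 = {1, 2, 3, 6}  B4 = {3, 5, 6, 8}  B5 = {4, 5, 6, 7}
Tree: B1–B2, B1–B3, B1–B4, B2–B5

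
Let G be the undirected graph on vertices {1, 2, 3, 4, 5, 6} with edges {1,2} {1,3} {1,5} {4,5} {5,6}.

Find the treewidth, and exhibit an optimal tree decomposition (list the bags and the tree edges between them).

Treewidth 1.
One such decomposition:
Bags: B1 = {1, 2}  B2 = {1, 3}  B3 = {1, 5}  B4 = {4, 5}  B5 = {5, 6}
Tree: B1–B2, B2–B3, B3–B4, B3–B5

Each bag holds 2 vertices, so the decomposition has width 1, which upper-bounds the treewidth. G has an edge, so its treewidth is at least 1. Therefore the treewidth is 1.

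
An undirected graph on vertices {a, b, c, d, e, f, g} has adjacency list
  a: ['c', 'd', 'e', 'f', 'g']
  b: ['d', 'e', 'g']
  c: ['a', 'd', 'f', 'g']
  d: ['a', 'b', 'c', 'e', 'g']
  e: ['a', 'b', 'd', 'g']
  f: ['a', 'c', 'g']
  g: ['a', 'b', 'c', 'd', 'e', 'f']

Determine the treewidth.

3

A width-3 tree decomposition is:
Bags: B1 = {a, d, e, g}  B2 = {a, c, d, g}  B3 = {a, c, f, g}  B4 = {b, d, e, g}
Tree: B1–B2, B2–B3, B1–B4
The largest bag has 4 vertices, giving width 3; this decomposition certifies tw(G) ≤ 3. On the other hand G contains the 4-clique {a, d, e, g}. A clique must lie in a single bag of any decomposition, so no decomposition can have width below 3. Combining the bounds, tw(G) = 3.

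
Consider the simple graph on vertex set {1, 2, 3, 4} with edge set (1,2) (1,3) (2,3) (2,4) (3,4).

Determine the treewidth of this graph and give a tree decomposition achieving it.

Treewidth 2.
One such decomposition:
Bags: B1 = {1, 2, 3}  B2 = {2, 3, 4}
Tree: B1–B2

Every bag has size at most 3, so the width is 3 − 1 = 2 and tw(G) ≤ 2. On the other hand G contains the 3-clique {1, 2, 3}. A clique must lie in a single bag of any decomposition, so no decomposition can have width below 2. Hence tw(G) = 2 exactly.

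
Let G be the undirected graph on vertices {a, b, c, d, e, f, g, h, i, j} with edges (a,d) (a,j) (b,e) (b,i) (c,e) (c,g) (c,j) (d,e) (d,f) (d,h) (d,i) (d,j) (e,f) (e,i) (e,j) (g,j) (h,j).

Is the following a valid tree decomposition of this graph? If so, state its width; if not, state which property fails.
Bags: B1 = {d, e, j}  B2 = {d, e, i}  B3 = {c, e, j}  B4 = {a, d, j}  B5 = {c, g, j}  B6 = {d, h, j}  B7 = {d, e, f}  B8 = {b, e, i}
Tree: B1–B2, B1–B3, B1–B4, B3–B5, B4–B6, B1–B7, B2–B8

Vertex coverage: the bags together contain {a, b, c, d, e, f, g, h, i, j}, the full vertex set. Edge coverage: each edge of G has both endpoints in at least one bag. Running intersection: for every vertex, the bags containing it form a connected subtree. All three properties hold, so this is a valid tree decomposition of width max|bag| − 1 = 2, and hence tw(G) ≤ 2.

Yes; width 2.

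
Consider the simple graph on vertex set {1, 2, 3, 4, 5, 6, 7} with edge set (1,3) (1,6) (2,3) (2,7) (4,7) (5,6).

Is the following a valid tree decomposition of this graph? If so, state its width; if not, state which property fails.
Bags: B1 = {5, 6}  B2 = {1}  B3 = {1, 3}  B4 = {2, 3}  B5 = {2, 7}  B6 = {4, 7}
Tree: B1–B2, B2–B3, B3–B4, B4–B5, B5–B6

A tree decomposition must satisfy three properties: every vertex lies in some bag; for every edge, both endpoints lie together in some bag; and for every vertex, the bags containing it form a connected subtree. Here edge (6,1) lies in no bag, so the decomposition is invalid.

No — edge (6,1) lies in no bag.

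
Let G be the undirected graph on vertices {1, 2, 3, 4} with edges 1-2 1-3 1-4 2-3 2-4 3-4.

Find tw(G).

3

A width-3 tree decomposition is:
Bags: B1 = {1, 2, 3, 4}
Tree: (single bag)
With just one bag of size 4, the width is 4 − 1 = 3, so tw(G) ≤ 3. Conversely, {1, 2, 3, 4} is a clique of size 4, and the vertices of any clique must share a bag in every tree decomposition; so some bag has ≥ 4 vertices and tw(G) ≥ 3. The upper and lower bounds meet at 3, so that is the treewidth.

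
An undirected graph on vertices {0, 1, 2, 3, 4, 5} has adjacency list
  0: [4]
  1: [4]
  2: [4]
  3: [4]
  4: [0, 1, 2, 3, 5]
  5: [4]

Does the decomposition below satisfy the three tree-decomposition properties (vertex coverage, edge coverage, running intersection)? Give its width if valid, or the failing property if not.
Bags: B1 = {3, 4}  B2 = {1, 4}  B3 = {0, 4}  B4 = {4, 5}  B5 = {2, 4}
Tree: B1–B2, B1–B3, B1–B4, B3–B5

Yes; width 1.

Every vertex of G appears in some bag (union = {0, 1, 2, 3, 4, 5}); every edge is covered by a bag; and for each vertex v the set of bags containing v is connected in the bag tree. The decomposition is therefore valid. The largest bag has 2 vertices, so the width is 1.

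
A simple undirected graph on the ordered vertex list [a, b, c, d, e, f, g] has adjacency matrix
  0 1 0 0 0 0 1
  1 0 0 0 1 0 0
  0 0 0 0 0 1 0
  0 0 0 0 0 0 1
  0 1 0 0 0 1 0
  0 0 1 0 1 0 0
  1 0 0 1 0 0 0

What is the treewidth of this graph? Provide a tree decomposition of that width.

The largest bag has 2 vertices, giving width 1; this decomposition certifies tw(G) ≤ 1. Any graph with an edge has treewidth ≥ 1, and G has the edge c–f. The upper and lower bounds meet at 1, so that is the treewidth.

Treewidth 1.
One such decomposition:
Bags: B1 = {c, f}  B2 = {e, f}  B3 = {b, e}  B4 = {a, b}  B5 = {a, g}  B6 = {d, g}
Tree: B1–B2, B2–B3, B3–B4, B4–B5, B5–B6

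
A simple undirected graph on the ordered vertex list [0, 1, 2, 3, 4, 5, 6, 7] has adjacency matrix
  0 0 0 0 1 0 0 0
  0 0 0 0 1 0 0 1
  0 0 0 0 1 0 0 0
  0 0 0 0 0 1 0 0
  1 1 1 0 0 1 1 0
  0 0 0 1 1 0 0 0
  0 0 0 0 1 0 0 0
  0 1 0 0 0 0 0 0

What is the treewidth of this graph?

1

A width-1 tree decomposition is:
Bags: B1 = {1, 4}  B2 = {4, 6}  B3 = {4, 5}  B4 = {0, 4}  B5 = {2, 4}  B6 = {3, 5}  B7 = {1, 7}
Tree: B1–B2, B2–B3, B2–B4, B1–B5, B3–B6, B1–B7
The largest bag has 2 vertices, giving width 1; this decomposition certifies tw(G) ≤ 1. G has an edge, so its treewidth is at least 1. Combining the bounds, tw(G) = 1.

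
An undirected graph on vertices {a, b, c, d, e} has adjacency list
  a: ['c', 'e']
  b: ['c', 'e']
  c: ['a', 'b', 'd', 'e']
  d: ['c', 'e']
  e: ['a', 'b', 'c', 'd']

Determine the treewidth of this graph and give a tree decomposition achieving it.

Every bag has size at most 3, so the width is 3 − 1 = 2 and tw(G) ≤ 2. Conversely, {c, d, e} is a clique of size 3, and the vertices of any clique must share a bag in every tree decomposition; so some bag has ≥ 3 vertices and tw(G) ≥ 2. Combining the bounds, tw(G) = 2.

Treewidth 2.
One such decomposition:
Bags: B1 = {b, c, e}  B2 = {a, c, e}  B3 = {c, d, e}
Tree: B1–B2, B2–B3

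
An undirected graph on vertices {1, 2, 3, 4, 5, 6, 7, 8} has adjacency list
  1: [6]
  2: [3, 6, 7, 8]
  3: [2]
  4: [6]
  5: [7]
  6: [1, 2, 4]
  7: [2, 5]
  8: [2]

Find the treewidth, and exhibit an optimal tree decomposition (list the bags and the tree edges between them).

Each bag holds 2 vertices, so the decomposition has width 1, which upper-bounds the treewidth. Any graph with an edge has treewidth ≥ 1, and G has the edge 6–2. The upper and lower bounds meet at 1, so that is the treewidth.

Treewidth 1.
One optimal decomposition is:
Bags: B1 = {2, 6}  B2 = {2, 3}  B3 = {2, 7}  B4 = {5, 7}  B5 = {1, 6}  B6 = {4, 6}  B7 = {2, 8}
Tree: B1–B2, B2–B3, B3–B4, B1–B5, B5–B6, B3–B7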